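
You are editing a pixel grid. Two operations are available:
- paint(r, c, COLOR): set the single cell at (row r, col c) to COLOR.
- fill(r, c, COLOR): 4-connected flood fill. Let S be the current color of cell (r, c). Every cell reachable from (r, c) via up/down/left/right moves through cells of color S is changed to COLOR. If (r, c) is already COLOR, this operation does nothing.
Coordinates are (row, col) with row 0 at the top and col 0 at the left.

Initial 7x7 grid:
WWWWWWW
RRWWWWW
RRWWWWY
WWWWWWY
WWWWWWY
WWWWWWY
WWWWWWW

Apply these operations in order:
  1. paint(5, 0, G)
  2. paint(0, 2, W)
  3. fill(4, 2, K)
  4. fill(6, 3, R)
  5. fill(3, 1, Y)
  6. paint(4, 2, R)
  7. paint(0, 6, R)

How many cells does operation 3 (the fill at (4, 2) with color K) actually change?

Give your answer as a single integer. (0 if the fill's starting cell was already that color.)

Answer: 40

Derivation:
After op 1 paint(5,0,G):
WWWWWWW
RRWWWWW
RRWWWWY
WWWWWWY
WWWWWWY
GWWWWWY
WWWWWWW
After op 2 paint(0,2,W):
WWWWWWW
RRWWWWW
RRWWWWY
WWWWWWY
WWWWWWY
GWWWWWY
WWWWWWW
After op 3 fill(4,2,K) [40 cells changed]:
KKKKKKK
RRKKKKK
RRKKKKY
KKKKKKY
KKKKKKY
GKKKKKY
KKKKKKK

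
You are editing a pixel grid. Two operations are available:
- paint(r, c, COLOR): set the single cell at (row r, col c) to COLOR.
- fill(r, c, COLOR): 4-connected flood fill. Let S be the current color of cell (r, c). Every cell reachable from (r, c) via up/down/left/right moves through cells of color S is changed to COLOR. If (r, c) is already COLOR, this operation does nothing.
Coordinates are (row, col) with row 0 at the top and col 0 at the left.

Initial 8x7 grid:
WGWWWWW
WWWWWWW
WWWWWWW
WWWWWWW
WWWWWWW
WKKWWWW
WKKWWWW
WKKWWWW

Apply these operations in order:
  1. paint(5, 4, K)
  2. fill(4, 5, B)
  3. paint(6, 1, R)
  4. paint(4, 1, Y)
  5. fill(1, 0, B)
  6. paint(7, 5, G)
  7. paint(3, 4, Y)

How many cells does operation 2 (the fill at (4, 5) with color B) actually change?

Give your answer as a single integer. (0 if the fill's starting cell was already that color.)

After op 1 paint(5,4,K):
WGWWWWW
WWWWWWW
WWWWWWW
WWWWWWW
WWWWWWW
WKKWKWW
WKKWWWW
WKKWWWW
After op 2 fill(4,5,B) [48 cells changed]:
BGBBBBB
BBBBBBB
BBBBBBB
BBBBBBB
BBBBBBB
BKKBKBB
BKKBBBB
BKKBBBB

Answer: 48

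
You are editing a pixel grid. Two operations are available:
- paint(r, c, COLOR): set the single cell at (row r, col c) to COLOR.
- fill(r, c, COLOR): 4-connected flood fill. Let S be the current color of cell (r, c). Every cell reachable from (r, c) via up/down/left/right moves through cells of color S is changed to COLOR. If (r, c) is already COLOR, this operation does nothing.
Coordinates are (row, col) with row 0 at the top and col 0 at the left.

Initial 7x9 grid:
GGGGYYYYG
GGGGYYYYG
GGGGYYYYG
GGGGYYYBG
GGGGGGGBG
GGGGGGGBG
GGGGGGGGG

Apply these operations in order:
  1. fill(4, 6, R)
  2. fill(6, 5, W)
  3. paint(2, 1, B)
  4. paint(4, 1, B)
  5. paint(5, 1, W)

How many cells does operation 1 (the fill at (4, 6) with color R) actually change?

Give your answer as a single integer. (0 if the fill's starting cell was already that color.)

Answer: 45

Derivation:
After op 1 fill(4,6,R) [45 cells changed]:
RRRRYYYYR
RRRRYYYYR
RRRRYYYYR
RRRRYYYBR
RRRRRRRBR
RRRRRRRBR
RRRRRRRRR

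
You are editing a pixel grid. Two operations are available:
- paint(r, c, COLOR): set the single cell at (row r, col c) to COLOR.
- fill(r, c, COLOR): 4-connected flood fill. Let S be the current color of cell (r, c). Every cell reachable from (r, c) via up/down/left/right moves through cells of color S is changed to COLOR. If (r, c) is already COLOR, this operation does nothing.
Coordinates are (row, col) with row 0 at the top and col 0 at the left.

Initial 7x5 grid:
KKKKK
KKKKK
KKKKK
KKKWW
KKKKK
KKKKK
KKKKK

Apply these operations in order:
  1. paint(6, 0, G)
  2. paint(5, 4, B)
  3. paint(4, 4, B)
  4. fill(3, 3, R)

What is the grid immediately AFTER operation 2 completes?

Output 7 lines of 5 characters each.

After op 1 paint(6,0,G):
KKKKK
KKKKK
KKKKK
KKKWW
KKKKK
KKKKK
GKKKK
After op 2 paint(5,4,B):
KKKKK
KKKKK
KKKKK
KKKWW
KKKKK
KKKKB
GKKKK

Answer: KKKKK
KKKKK
KKKKK
KKKWW
KKKKK
KKKKB
GKKKK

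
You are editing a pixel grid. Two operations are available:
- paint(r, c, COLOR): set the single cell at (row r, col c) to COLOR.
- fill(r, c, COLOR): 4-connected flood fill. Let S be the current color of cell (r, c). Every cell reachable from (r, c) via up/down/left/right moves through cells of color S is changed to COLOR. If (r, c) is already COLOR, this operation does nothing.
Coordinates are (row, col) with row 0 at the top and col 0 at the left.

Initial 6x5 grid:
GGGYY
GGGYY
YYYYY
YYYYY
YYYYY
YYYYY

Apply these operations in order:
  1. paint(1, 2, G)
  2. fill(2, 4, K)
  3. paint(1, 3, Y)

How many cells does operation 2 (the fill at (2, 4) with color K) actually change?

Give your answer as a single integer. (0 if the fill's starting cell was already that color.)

After op 1 paint(1,2,G):
GGGYY
GGGYY
YYYYY
YYYYY
YYYYY
YYYYY
After op 2 fill(2,4,K) [24 cells changed]:
GGGKK
GGGKK
KKKKK
KKKKK
KKKKK
KKKKK

Answer: 24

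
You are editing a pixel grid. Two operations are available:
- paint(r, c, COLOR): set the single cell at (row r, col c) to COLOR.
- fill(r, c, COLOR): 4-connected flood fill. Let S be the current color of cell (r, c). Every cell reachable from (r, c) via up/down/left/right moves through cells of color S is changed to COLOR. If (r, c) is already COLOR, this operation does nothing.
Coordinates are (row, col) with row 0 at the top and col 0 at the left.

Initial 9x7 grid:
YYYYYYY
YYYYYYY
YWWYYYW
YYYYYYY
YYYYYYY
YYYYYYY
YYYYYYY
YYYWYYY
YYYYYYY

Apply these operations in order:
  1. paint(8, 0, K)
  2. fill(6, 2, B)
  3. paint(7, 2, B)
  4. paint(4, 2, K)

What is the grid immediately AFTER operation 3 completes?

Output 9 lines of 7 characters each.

Answer: BBBBBBB
BBBBBBB
BWWBBBW
BBBBBBB
BBBBBBB
BBBBBBB
BBBBBBB
BBBWBBB
KBBBBBB

Derivation:
After op 1 paint(8,0,K):
YYYYYYY
YYYYYYY
YWWYYYW
YYYYYYY
YYYYYYY
YYYYYYY
YYYYYYY
YYYWYYY
KYYYYYY
After op 2 fill(6,2,B) [58 cells changed]:
BBBBBBB
BBBBBBB
BWWBBBW
BBBBBBB
BBBBBBB
BBBBBBB
BBBBBBB
BBBWBBB
KBBBBBB
After op 3 paint(7,2,B):
BBBBBBB
BBBBBBB
BWWBBBW
BBBBBBB
BBBBBBB
BBBBBBB
BBBBBBB
BBBWBBB
KBBBBBB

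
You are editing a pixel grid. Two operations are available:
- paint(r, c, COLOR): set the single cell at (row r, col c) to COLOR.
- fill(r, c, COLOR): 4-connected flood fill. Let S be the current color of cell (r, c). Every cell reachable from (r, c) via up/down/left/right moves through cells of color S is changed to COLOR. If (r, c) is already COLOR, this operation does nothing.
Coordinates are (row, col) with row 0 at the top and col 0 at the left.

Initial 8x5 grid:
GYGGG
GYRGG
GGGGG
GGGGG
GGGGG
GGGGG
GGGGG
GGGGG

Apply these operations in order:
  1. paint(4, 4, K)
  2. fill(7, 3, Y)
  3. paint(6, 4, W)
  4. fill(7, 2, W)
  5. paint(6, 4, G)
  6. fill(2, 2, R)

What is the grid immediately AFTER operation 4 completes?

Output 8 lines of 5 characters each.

Answer: WWWWW
WWRWW
WWWWW
WWWWW
WWWWK
WWWWW
WWWWW
WWWWW

Derivation:
After op 1 paint(4,4,K):
GYGGG
GYRGG
GGGGG
GGGGG
GGGGK
GGGGG
GGGGG
GGGGG
After op 2 fill(7,3,Y) [36 cells changed]:
YYYYY
YYRYY
YYYYY
YYYYY
YYYYK
YYYYY
YYYYY
YYYYY
After op 3 paint(6,4,W):
YYYYY
YYRYY
YYYYY
YYYYY
YYYYK
YYYYY
YYYYW
YYYYY
After op 4 fill(7,2,W) [37 cells changed]:
WWWWW
WWRWW
WWWWW
WWWWW
WWWWK
WWWWW
WWWWW
WWWWW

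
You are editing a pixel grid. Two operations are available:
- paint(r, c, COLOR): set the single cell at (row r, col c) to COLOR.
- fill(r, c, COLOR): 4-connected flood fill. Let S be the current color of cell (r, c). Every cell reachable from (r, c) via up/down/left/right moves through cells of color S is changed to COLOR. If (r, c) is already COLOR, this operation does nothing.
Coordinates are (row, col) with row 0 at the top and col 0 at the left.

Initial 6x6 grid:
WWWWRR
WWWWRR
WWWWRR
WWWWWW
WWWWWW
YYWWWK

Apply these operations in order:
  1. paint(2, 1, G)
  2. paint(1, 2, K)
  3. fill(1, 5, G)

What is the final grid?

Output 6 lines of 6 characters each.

Answer: WWWWGG
WWKWGG
WGWWGG
WWWWWW
WWWWWW
YYWWWK

Derivation:
After op 1 paint(2,1,G):
WWWWRR
WWWWRR
WGWWRR
WWWWWW
WWWWWW
YYWWWK
After op 2 paint(1,2,K):
WWWWRR
WWKWRR
WGWWRR
WWWWWW
WWWWWW
YYWWWK
After op 3 fill(1,5,G) [6 cells changed]:
WWWWGG
WWKWGG
WGWWGG
WWWWWW
WWWWWW
YYWWWK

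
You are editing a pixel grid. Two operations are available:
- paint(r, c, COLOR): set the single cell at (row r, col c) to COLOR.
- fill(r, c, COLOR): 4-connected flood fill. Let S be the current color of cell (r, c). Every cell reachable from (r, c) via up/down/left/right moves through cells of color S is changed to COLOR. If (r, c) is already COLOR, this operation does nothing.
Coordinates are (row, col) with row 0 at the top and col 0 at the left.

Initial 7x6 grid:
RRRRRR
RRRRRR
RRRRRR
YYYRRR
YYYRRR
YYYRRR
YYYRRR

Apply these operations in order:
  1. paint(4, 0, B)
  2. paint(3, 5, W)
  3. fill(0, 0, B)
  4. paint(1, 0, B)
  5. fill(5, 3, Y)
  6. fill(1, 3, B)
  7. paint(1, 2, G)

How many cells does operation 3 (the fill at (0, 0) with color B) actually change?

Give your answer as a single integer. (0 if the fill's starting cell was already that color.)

Answer: 29

Derivation:
After op 1 paint(4,0,B):
RRRRRR
RRRRRR
RRRRRR
YYYRRR
BYYRRR
YYYRRR
YYYRRR
After op 2 paint(3,5,W):
RRRRRR
RRRRRR
RRRRRR
YYYRRW
BYYRRR
YYYRRR
YYYRRR
After op 3 fill(0,0,B) [29 cells changed]:
BBBBBB
BBBBBB
BBBBBB
YYYBBW
BYYBBB
YYYBBB
YYYBBB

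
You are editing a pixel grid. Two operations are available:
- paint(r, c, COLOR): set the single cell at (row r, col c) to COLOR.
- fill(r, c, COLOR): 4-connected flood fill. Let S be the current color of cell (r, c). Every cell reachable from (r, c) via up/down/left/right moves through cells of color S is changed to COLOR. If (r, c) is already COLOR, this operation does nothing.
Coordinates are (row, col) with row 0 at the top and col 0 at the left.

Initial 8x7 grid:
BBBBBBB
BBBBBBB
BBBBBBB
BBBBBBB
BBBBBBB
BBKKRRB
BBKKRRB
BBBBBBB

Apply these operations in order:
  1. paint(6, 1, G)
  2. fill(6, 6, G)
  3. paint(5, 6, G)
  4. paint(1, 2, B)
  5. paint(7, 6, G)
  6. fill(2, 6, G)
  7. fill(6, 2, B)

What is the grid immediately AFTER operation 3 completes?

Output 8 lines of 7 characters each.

Answer: GGGGGGG
GGGGGGG
GGGGGGG
GGGGGGG
GGGGGGG
GGKKRRG
GGKKRRG
GGGGGGG

Derivation:
After op 1 paint(6,1,G):
BBBBBBB
BBBBBBB
BBBBBBB
BBBBBBB
BBBBBBB
BBKKRRB
BGKKRRB
BBBBBBB
After op 2 fill(6,6,G) [47 cells changed]:
GGGGGGG
GGGGGGG
GGGGGGG
GGGGGGG
GGGGGGG
GGKKRRG
GGKKRRG
GGGGGGG
After op 3 paint(5,6,G):
GGGGGGG
GGGGGGG
GGGGGGG
GGGGGGG
GGGGGGG
GGKKRRG
GGKKRRG
GGGGGGG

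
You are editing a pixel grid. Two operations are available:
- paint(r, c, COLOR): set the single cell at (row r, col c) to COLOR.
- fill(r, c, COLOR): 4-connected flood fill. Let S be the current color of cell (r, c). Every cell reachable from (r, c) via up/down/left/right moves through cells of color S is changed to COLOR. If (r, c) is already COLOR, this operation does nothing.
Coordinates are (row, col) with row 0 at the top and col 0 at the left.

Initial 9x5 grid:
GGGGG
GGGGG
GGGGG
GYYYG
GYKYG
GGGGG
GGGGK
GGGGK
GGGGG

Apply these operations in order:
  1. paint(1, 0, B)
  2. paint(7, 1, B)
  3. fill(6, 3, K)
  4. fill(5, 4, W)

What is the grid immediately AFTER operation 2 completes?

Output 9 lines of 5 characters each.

After op 1 paint(1,0,B):
GGGGG
BGGGG
GGGGG
GYYYG
GYKYG
GGGGG
GGGGK
GGGGK
GGGGG
After op 2 paint(7,1,B):
GGGGG
BGGGG
GGGGG
GYYYG
GYKYG
GGGGG
GGGGK
GBGGK
GGGGG

Answer: GGGGG
BGGGG
GGGGG
GYYYG
GYKYG
GGGGG
GGGGK
GBGGK
GGGGG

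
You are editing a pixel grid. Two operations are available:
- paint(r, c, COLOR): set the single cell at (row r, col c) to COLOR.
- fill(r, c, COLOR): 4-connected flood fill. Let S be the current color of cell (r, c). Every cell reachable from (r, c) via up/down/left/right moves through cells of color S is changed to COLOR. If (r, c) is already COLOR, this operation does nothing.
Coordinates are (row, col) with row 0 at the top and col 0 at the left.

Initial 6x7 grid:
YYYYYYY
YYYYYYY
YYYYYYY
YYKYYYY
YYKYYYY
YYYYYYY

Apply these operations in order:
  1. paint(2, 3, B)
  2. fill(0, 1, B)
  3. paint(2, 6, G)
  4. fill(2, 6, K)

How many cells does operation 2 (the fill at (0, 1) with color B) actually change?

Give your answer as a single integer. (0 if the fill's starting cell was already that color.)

Answer: 39

Derivation:
After op 1 paint(2,3,B):
YYYYYYY
YYYYYYY
YYYBYYY
YYKYYYY
YYKYYYY
YYYYYYY
After op 2 fill(0,1,B) [39 cells changed]:
BBBBBBB
BBBBBBB
BBBBBBB
BBKBBBB
BBKBBBB
BBBBBBB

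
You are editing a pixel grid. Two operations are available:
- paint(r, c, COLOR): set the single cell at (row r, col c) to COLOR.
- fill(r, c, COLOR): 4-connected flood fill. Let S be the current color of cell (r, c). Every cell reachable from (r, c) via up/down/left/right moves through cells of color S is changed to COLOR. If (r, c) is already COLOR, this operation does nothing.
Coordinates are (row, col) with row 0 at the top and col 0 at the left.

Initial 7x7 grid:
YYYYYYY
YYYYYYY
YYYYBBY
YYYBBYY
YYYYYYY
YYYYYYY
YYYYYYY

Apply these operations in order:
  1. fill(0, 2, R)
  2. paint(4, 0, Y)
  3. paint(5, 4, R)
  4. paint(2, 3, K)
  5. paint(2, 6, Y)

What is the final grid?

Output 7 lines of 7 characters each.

After op 1 fill(0,2,R) [45 cells changed]:
RRRRRRR
RRRRRRR
RRRRBBR
RRRBBRR
RRRRRRR
RRRRRRR
RRRRRRR
After op 2 paint(4,0,Y):
RRRRRRR
RRRRRRR
RRRRBBR
RRRBBRR
YRRRRRR
RRRRRRR
RRRRRRR
After op 3 paint(5,4,R):
RRRRRRR
RRRRRRR
RRRRBBR
RRRBBRR
YRRRRRR
RRRRRRR
RRRRRRR
After op 4 paint(2,3,K):
RRRRRRR
RRRRRRR
RRRKBBR
RRRBBRR
YRRRRRR
RRRRRRR
RRRRRRR
After op 5 paint(2,6,Y):
RRRRRRR
RRRRRRR
RRRKBBY
RRRBBRR
YRRRRRR
RRRRRRR
RRRRRRR

Answer: RRRRRRR
RRRRRRR
RRRKBBY
RRRBBRR
YRRRRRR
RRRRRRR
RRRRRRR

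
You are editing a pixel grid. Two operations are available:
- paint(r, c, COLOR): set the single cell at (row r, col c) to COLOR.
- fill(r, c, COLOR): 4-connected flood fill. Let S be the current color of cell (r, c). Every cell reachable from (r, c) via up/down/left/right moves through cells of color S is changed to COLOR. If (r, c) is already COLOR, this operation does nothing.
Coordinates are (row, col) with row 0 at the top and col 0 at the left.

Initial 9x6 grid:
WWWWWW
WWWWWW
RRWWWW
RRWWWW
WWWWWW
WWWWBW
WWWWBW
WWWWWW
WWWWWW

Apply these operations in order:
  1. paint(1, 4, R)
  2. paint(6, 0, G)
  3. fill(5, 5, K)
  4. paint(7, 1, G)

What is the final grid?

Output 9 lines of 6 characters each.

Answer: KKKKKK
KKKKRK
RRKKKK
RRKKKK
KKKKKK
KKKKBK
GKKKBK
KGKKKK
KKKKKK

Derivation:
After op 1 paint(1,4,R):
WWWWWW
WWWWRW
RRWWWW
RRWWWW
WWWWWW
WWWWBW
WWWWBW
WWWWWW
WWWWWW
After op 2 paint(6,0,G):
WWWWWW
WWWWRW
RRWWWW
RRWWWW
WWWWWW
WWWWBW
GWWWBW
WWWWWW
WWWWWW
After op 3 fill(5,5,K) [46 cells changed]:
KKKKKK
KKKKRK
RRKKKK
RRKKKK
KKKKKK
KKKKBK
GKKKBK
KKKKKK
KKKKKK
After op 4 paint(7,1,G):
KKKKKK
KKKKRK
RRKKKK
RRKKKK
KKKKKK
KKKKBK
GKKKBK
KGKKKK
KKKKKK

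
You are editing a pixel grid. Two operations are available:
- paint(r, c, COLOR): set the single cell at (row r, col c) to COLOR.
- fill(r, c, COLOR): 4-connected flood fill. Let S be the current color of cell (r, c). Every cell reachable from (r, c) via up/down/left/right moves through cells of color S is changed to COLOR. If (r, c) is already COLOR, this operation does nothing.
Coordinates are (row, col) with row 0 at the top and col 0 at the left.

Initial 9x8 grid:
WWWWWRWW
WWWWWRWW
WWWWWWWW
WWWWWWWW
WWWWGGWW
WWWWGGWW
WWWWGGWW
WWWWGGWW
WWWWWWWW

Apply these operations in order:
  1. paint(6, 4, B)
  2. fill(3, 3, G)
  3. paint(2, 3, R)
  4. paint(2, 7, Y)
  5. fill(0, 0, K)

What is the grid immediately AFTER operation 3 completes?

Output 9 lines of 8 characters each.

Answer: GGGGGRGG
GGGGGRGG
GGGRGGGG
GGGGGGGG
GGGGGGGG
GGGGGGGG
GGGGBGGG
GGGGGGGG
GGGGGGGG

Derivation:
After op 1 paint(6,4,B):
WWWWWRWW
WWWWWRWW
WWWWWWWW
WWWWWWWW
WWWWGGWW
WWWWGGWW
WWWWBGWW
WWWWGGWW
WWWWWWWW
After op 2 fill(3,3,G) [62 cells changed]:
GGGGGRGG
GGGGGRGG
GGGGGGGG
GGGGGGGG
GGGGGGGG
GGGGGGGG
GGGGBGGG
GGGGGGGG
GGGGGGGG
After op 3 paint(2,3,R):
GGGGGRGG
GGGGGRGG
GGGRGGGG
GGGGGGGG
GGGGGGGG
GGGGGGGG
GGGGBGGG
GGGGGGGG
GGGGGGGG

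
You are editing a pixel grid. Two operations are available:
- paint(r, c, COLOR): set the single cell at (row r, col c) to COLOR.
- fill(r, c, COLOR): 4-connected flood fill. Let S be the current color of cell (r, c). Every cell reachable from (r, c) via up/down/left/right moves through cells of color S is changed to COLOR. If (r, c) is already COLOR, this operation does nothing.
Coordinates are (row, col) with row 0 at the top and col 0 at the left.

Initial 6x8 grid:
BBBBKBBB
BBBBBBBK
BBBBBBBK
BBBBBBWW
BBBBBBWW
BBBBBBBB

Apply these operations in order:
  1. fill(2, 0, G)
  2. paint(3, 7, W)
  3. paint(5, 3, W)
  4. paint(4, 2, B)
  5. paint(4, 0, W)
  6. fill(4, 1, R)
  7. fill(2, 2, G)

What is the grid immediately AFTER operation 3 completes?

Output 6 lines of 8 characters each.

After op 1 fill(2,0,G) [41 cells changed]:
GGGGKGGG
GGGGGGGK
GGGGGGGK
GGGGGGWW
GGGGGGWW
GGGGGGGG
After op 2 paint(3,7,W):
GGGGKGGG
GGGGGGGK
GGGGGGGK
GGGGGGWW
GGGGGGWW
GGGGGGGG
After op 3 paint(5,3,W):
GGGGKGGG
GGGGGGGK
GGGGGGGK
GGGGGGWW
GGGGGGWW
GGGWGGGG

Answer: GGGGKGGG
GGGGGGGK
GGGGGGGK
GGGGGGWW
GGGGGGWW
GGGWGGGG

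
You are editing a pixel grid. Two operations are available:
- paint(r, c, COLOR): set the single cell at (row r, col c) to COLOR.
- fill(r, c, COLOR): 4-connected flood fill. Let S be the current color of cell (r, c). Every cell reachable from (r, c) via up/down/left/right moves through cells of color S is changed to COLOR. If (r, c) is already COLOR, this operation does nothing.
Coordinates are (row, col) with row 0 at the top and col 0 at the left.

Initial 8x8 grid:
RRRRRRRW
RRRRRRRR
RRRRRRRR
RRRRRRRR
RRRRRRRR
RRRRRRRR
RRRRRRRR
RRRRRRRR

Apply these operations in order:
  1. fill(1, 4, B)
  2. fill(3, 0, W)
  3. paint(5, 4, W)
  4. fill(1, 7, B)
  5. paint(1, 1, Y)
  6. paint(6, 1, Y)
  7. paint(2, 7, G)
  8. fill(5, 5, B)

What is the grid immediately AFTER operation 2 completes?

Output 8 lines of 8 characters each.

After op 1 fill(1,4,B) [63 cells changed]:
BBBBBBBW
BBBBBBBB
BBBBBBBB
BBBBBBBB
BBBBBBBB
BBBBBBBB
BBBBBBBB
BBBBBBBB
After op 2 fill(3,0,W) [63 cells changed]:
WWWWWWWW
WWWWWWWW
WWWWWWWW
WWWWWWWW
WWWWWWWW
WWWWWWWW
WWWWWWWW
WWWWWWWW

Answer: WWWWWWWW
WWWWWWWW
WWWWWWWW
WWWWWWWW
WWWWWWWW
WWWWWWWW
WWWWWWWW
WWWWWWWW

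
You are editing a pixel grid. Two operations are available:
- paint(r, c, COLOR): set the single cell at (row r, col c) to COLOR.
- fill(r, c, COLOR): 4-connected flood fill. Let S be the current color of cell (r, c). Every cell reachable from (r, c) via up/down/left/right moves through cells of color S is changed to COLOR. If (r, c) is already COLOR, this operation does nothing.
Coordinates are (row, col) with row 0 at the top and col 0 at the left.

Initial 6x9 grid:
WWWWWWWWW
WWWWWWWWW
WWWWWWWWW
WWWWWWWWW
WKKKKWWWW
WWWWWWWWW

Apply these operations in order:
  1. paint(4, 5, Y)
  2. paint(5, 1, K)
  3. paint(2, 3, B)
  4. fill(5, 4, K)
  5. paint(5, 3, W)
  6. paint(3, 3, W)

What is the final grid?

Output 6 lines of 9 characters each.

Answer: KKKKKKKKK
KKKKKKKKK
KKKBKKKKK
KKKWKKKKK
KKKKKYKKK
KKKWKKKKK

Derivation:
After op 1 paint(4,5,Y):
WWWWWWWWW
WWWWWWWWW
WWWWWWWWW
WWWWWWWWW
WKKKKYWWW
WWWWWWWWW
After op 2 paint(5,1,K):
WWWWWWWWW
WWWWWWWWW
WWWWWWWWW
WWWWWWWWW
WKKKKYWWW
WKWWWWWWW
After op 3 paint(2,3,B):
WWWWWWWWW
WWWWWWWWW
WWWBWWWWW
WWWWWWWWW
WKKKKYWWW
WKWWWWWWW
After op 4 fill(5,4,K) [47 cells changed]:
KKKKKKKKK
KKKKKKKKK
KKKBKKKKK
KKKKKKKKK
KKKKKYKKK
KKKKKKKKK
After op 5 paint(5,3,W):
KKKKKKKKK
KKKKKKKKK
KKKBKKKKK
KKKKKKKKK
KKKKKYKKK
KKKWKKKKK
After op 6 paint(3,3,W):
KKKKKKKKK
KKKKKKKKK
KKKBKKKKK
KKKWKKKKK
KKKKKYKKK
KKKWKKKKK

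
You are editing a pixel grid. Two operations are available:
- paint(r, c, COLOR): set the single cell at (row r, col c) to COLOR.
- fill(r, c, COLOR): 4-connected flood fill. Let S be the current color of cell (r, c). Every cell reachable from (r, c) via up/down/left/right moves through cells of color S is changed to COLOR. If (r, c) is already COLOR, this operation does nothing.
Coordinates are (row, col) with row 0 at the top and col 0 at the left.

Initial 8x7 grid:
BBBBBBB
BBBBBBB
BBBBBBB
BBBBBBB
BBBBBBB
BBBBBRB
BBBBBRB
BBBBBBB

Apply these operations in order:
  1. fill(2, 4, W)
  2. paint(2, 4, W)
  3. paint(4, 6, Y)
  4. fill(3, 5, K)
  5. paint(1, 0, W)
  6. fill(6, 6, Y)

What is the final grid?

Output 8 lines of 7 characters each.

After op 1 fill(2,4,W) [54 cells changed]:
WWWWWWW
WWWWWWW
WWWWWWW
WWWWWWW
WWWWWWW
WWWWWRW
WWWWWRW
WWWWWWW
After op 2 paint(2,4,W):
WWWWWWW
WWWWWWW
WWWWWWW
WWWWWWW
WWWWWWW
WWWWWRW
WWWWWRW
WWWWWWW
After op 3 paint(4,6,Y):
WWWWWWW
WWWWWWW
WWWWWWW
WWWWWWW
WWWWWWY
WWWWWRW
WWWWWRW
WWWWWWW
After op 4 fill(3,5,K) [53 cells changed]:
KKKKKKK
KKKKKKK
KKKKKKK
KKKKKKK
KKKKKKY
KKKKKRK
KKKKKRK
KKKKKKK
After op 5 paint(1,0,W):
KKKKKKK
WKKKKKK
KKKKKKK
KKKKKKK
KKKKKKY
KKKKKRK
KKKKKRK
KKKKKKK
After op 6 fill(6,6,Y) [52 cells changed]:
YYYYYYY
WYYYYYY
YYYYYYY
YYYYYYY
YYYYYYY
YYYYYRY
YYYYYRY
YYYYYYY

Answer: YYYYYYY
WYYYYYY
YYYYYYY
YYYYYYY
YYYYYYY
YYYYYRY
YYYYYRY
YYYYYYY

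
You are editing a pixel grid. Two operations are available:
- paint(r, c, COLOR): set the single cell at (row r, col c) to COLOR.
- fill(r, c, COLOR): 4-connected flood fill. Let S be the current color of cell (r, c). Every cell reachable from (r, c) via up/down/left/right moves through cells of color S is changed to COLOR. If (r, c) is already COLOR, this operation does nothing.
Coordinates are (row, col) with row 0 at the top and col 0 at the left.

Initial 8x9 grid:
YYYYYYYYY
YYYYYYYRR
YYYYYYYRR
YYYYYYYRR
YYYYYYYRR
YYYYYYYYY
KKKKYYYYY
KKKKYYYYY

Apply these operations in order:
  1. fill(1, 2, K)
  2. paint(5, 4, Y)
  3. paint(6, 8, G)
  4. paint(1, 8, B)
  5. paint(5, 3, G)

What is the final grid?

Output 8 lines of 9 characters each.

After op 1 fill(1,2,K) [56 cells changed]:
KKKKKKKKK
KKKKKKKRR
KKKKKKKRR
KKKKKKKRR
KKKKKKKRR
KKKKKKKKK
KKKKKKKKK
KKKKKKKKK
After op 2 paint(5,4,Y):
KKKKKKKKK
KKKKKKKRR
KKKKKKKRR
KKKKKKKRR
KKKKKKKRR
KKKKYKKKK
KKKKKKKKK
KKKKKKKKK
After op 3 paint(6,8,G):
KKKKKKKKK
KKKKKKKRR
KKKKKKKRR
KKKKKKKRR
KKKKKKKRR
KKKKYKKKK
KKKKKKKKG
KKKKKKKKK
After op 4 paint(1,8,B):
KKKKKKKKK
KKKKKKKRB
KKKKKKKRR
KKKKKKKRR
KKKKKKKRR
KKKKYKKKK
KKKKKKKKG
KKKKKKKKK
After op 5 paint(5,3,G):
KKKKKKKKK
KKKKKKKRB
KKKKKKKRR
KKKKKKKRR
KKKKKKKRR
KKKGYKKKK
KKKKKKKKG
KKKKKKKKK

Answer: KKKKKKKKK
KKKKKKKRB
KKKKKKKRR
KKKKKKKRR
KKKKKKKRR
KKKGYKKKK
KKKKKKKKG
KKKKKKKKK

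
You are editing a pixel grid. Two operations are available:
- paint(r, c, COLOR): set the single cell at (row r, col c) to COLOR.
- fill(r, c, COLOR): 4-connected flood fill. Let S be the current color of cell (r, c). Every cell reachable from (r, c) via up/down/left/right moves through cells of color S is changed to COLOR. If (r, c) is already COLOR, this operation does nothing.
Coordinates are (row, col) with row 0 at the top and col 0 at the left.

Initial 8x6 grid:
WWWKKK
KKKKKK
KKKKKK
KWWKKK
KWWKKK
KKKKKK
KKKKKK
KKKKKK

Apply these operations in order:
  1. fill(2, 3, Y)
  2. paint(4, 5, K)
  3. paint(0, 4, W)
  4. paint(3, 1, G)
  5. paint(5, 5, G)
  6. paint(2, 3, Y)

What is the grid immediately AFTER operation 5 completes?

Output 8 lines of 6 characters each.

Answer: WWWYWY
YYYYYY
YYYYYY
YGWYYY
YWWYYK
YYYYYG
YYYYYY
YYYYYY

Derivation:
After op 1 fill(2,3,Y) [41 cells changed]:
WWWYYY
YYYYYY
YYYYYY
YWWYYY
YWWYYY
YYYYYY
YYYYYY
YYYYYY
After op 2 paint(4,5,K):
WWWYYY
YYYYYY
YYYYYY
YWWYYY
YWWYYK
YYYYYY
YYYYYY
YYYYYY
After op 3 paint(0,4,W):
WWWYWY
YYYYYY
YYYYYY
YWWYYY
YWWYYK
YYYYYY
YYYYYY
YYYYYY
After op 4 paint(3,1,G):
WWWYWY
YYYYYY
YYYYYY
YGWYYY
YWWYYK
YYYYYY
YYYYYY
YYYYYY
After op 5 paint(5,5,G):
WWWYWY
YYYYYY
YYYYYY
YGWYYY
YWWYYK
YYYYYG
YYYYYY
YYYYYY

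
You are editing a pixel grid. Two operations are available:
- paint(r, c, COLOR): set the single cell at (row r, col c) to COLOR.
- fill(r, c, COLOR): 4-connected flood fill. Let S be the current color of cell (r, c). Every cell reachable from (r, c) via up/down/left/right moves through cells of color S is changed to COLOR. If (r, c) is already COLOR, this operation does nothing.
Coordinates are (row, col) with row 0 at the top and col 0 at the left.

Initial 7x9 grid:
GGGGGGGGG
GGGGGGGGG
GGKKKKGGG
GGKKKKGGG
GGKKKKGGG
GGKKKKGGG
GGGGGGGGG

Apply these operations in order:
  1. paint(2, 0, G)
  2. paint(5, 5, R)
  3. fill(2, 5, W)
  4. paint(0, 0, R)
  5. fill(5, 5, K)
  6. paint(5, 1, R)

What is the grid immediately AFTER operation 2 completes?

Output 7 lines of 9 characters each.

After op 1 paint(2,0,G):
GGGGGGGGG
GGGGGGGGG
GGKKKKGGG
GGKKKKGGG
GGKKKKGGG
GGKKKKGGG
GGGGGGGGG
After op 2 paint(5,5,R):
GGGGGGGGG
GGGGGGGGG
GGKKKKGGG
GGKKKKGGG
GGKKKKGGG
GGKKKRGGG
GGGGGGGGG

Answer: GGGGGGGGG
GGGGGGGGG
GGKKKKGGG
GGKKKKGGG
GGKKKKGGG
GGKKKRGGG
GGGGGGGGG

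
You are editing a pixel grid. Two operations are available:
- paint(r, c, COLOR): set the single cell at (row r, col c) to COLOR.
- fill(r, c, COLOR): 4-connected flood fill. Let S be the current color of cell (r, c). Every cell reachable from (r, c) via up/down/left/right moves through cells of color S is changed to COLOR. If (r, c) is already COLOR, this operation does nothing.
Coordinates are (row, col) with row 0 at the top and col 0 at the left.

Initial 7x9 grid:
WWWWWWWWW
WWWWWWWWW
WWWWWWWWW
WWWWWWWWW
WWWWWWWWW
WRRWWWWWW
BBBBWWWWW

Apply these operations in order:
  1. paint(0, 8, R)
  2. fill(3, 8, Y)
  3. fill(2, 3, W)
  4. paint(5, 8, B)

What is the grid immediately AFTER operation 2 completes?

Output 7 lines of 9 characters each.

Answer: YYYYYYYYR
YYYYYYYYY
YYYYYYYYY
YYYYYYYYY
YYYYYYYYY
YRRYYYYYY
BBBBYYYYY

Derivation:
After op 1 paint(0,8,R):
WWWWWWWWR
WWWWWWWWW
WWWWWWWWW
WWWWWWWWW
WWWWWWWWW
WRRWWWWWW
BBBBWWWWW
After op 2 fill(3,8,Y) [56 cells changed]:
YYYYYYYYR
YYYYYYYYY
YYYYYYYYY
YYYYYYYYY
YYYYYYYYY
YRRYYYYYY
BBBBYYYYY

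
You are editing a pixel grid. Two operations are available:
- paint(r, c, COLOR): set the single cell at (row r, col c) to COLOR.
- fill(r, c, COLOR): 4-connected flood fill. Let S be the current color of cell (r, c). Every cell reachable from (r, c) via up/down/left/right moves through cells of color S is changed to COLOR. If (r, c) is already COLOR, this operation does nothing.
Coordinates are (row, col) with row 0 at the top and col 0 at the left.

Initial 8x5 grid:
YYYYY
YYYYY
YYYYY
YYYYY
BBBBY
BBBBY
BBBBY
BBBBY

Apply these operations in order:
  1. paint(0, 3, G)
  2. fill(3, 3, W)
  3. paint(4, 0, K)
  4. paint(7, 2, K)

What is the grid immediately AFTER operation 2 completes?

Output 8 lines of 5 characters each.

After op 1 paint(0,3,G):
YYYGY
YYYYY
YYYYY
YYYYY
BBBBY
BBBBY
BBBBY
BBBBY
After op 2 fill(3,3,W) [23 cells changed]:
WWWGW
WWWWW
WWWWW
WWWWW
BBBBW
BBBBW
BBBBW
BBBBW

Answer: WWWGW
WWWWW
WWWWW
WWWWW
BBBBW
BBBBW
BBBBW
BBBBW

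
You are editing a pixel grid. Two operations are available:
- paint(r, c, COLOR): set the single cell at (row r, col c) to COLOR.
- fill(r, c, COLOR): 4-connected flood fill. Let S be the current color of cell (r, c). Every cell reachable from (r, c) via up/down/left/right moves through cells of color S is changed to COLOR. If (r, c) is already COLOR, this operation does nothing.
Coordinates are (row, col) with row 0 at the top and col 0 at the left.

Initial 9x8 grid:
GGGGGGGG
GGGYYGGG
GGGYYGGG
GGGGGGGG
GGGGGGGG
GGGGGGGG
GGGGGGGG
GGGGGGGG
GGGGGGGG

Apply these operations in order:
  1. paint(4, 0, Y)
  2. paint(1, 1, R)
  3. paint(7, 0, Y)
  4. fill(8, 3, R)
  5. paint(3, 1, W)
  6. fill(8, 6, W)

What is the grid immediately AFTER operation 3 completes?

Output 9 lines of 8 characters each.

Answer: GGGGGGGG
GRGYYGGG
GGGYYGGG
GGGGGGGG
YGGGGGGG
GGGGGGGG
GGGGGGGG
YGGGGGGG
GGGGGGGG

Derivation:
After op 1 paint(4,0,Y):
GGGGGGGG
GGGYYGGG
GGGYYGGG
GGGGGGGG
YGGGGGGG
GGGGGGGG
GGGGGGGG
GGGGGGGG
GGGGGGGG
After op 2 paint(1,1,R):
GGGGGGGG
GRGYYGGG
GGGYYGGG
GGGGGGGG
YGGGGGGG
GGGGGGGG
GGGGGGGG
GGGGGGGG
GGGGGGGG
After op 3 paint(7,0,Y):
GGGGGGGG
GRGYYGGG
GGGYYGGG
GGGGGGGG
YGGGGGGG
GGGGGGGG
GGGGGGGG
YGGGGGGG
GGGGGGGG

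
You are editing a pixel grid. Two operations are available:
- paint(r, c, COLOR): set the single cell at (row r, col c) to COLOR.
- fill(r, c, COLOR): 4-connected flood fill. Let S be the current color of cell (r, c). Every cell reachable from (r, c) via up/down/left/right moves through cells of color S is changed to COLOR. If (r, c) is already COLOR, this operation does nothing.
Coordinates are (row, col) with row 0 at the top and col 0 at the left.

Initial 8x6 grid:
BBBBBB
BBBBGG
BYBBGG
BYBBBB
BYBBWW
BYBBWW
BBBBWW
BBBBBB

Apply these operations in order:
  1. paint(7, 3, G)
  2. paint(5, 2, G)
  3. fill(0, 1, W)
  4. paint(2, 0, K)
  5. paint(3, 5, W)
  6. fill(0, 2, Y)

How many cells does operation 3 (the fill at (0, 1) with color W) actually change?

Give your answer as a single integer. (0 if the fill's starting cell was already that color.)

Answer: 30

Derivation:
After op 1 paint(7,3,G):
BBBBBB
BBBBGG
BYBBGG
BYBBBB
BYBBWW
BYBBWW
BBBBWW
BBBGBB
After op 2 paint(5,2,G):
BBBBBB
BBBBGG
BYBBGG
BYBBBB
BYBBWW
BYGBWW
BBBBWW
BBBGBB
After op 3 fill(0,1,W) [30 cells changed]:
WWWWWW
WWWWGG
WYWWGG
WYWWWW
WYWWWW
WYGWWW
WWWWWW
WWWGBB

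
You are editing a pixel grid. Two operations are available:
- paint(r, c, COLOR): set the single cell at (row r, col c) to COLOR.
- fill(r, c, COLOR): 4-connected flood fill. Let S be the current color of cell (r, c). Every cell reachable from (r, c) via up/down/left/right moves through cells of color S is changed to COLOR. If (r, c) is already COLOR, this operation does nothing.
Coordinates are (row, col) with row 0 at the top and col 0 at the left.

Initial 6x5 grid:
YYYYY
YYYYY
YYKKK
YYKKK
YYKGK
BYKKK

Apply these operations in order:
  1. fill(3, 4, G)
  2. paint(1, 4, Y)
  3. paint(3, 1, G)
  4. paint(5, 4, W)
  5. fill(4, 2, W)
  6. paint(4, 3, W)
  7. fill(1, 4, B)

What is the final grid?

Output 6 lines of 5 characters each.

Answer: BBBBB
BBBBB
BBWWW
BWWWW
BBWWW
BBWWW

Derivation:
After op 1 fill(3,4,G) [11 cells changed]:
YYYYY
YYYYY
YYGGG
YYGGG
YYGGG
BYGGG
After op 2 paint(1,4,Y):
YYYYY
YYYYY
YYGGG
YYGGG
YYGGG
BYGGG
After op 3 paint(3,1,G):
YYYYY
YYYYY
YYGGG
YGGGG
YYGGG
BYGGG
After op 4 paint(5,4,W):
YYYYY
YYYYY
YYGGG
YGGGG
YYGGG
BYGGW
After op 5 fill(4,2,W) [12 cells changed]:
YYYYY
YYYYY
YYWWW
YWWWW
YYWWW
BYWWW
After op 6 paint(4,3,W):
YYYYY
YYYYY
YYWWW
YWWWW
YYWWW
BYWWW
After op 7 fill(1,4,B) [16 cells changed]:
BBBBB
BBBBB
BBWWW
BWWWW
BBWWW
BBWWW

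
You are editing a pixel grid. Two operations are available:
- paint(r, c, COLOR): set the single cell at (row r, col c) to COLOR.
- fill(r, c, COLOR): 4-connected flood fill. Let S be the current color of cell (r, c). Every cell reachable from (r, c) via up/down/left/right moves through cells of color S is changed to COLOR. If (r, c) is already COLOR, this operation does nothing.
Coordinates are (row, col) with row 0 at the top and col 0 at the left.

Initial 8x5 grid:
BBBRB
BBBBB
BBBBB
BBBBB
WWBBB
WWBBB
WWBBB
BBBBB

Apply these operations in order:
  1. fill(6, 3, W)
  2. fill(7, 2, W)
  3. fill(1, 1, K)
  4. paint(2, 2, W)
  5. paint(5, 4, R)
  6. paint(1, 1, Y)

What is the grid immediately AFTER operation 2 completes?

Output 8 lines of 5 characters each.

Answer: WWWRW
WWWWW
WWWWW
WWWWW
WWWWW
WWWWW
WWWWW
WWWWW

Derivation:
After op 1 fill(6,3,W) [33 cells changed]:
WWWRW
WWWWW
WWWWW
WWWWW
WWWWW
WWWWW
WWWWW
WWWWW
After op 2 fill(7,2,W) [0 cells changed]:
WWWRW
WWWWW
WWWWW
WWWWW
WWWWW
WWWWW
WWWWW
WWWWW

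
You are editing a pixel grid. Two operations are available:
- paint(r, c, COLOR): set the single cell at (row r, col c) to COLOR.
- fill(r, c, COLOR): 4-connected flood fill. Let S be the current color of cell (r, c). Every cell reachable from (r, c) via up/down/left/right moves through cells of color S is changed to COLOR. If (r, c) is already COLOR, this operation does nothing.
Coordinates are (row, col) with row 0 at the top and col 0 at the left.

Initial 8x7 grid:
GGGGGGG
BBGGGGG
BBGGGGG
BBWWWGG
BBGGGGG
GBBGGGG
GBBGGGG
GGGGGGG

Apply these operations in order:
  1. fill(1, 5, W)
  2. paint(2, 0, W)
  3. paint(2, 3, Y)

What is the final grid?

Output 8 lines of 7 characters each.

After op 1 fill(1,5,W) [41 cells changed]:
WWWWWWW
BBWWWWW
BBWWWWW
BBWWWWW
BBWWWWW
WBBWWWW
WBBWWWW
WWWWWWW
After op 2 paint(2,0,W):
WWWWWWW
BBWWWWW
WBWWWWW
BBWWWWW
BBWWWWW
WBBWWWW
WBBWWWW
WWWWWWW
After op 3 paint(2,3,Y):
WWWWWWW
BBWWWWW
WBWYWWW
BBWWWWW
BBWWWWW
WBBWWWW
WBBWWWW
WWWWWWW

Answer: WWWWWWW
BBWWWWW
WBWYWWW
BBWWWWW
BBWWWWW
WBBWWWW
WBBWWWW
WWWWWWW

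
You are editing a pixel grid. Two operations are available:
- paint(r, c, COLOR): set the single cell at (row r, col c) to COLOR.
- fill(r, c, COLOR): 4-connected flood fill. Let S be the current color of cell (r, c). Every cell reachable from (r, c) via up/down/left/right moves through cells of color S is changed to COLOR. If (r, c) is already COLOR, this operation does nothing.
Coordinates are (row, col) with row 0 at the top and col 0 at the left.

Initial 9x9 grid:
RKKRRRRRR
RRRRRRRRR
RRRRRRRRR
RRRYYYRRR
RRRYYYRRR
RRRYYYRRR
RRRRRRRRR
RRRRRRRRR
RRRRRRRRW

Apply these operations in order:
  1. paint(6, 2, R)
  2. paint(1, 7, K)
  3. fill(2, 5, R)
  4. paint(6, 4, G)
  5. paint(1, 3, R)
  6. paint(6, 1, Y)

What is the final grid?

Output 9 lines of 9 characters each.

Answer: RKKRRRRRR
RRRRRRRKR
RRRRRRRRR
RRRYYYRRR
RRRYYYRRR
RRRYYYRRR
RYRRGRRRR
RRRRRRRRR
RRRRRRRRW

Derivation:
After op 1 paint(6,2,R):
RKKRRRRRR
RRRRRRRRR
RRRRRRRRR
RRRYYYRRR
RRRYYYRRR
RRRYYYRRR
RRRRRRRRR
RRRRRRRRR
RRRRRRRRW
After op 2 paint(1,7,K):
RKKRRRRRR
RRRRRRRKR
RRRRRRRRR
RRRYYYRRR
RRRYYYRRR
RRRYYYRRR
RRRRRRRRR
RRRRRRRRR
RRRRRRRRW
After op 3 fill(2,5,R) [0 cells changed]:
RKKRRRRRR
RRRRRRRKR
RRRRRRRRR
RRRYYYRRR
RRRYYYRRR
RRRYYYRRR
RRRRRRRRR
RRRRRRRRR
RRRRRRRRW
After op 4 paint(6,4,G):
RKKRRRRRR
RRRRRRRKR
RRRRRRRRR
RRRYYYRRR
RRRYYYRRR
RRRYYYRRR
RRRRGRRRR
RRRRRRRRR
RRRRRRRRW
After op 5 paint(1,3,R):
RKKRRRRRR
RRRRRRRKR
RRRRRRRRR
RRRYYYRRR
RRRYYYRRR
RRRYYYRRR
RRRRGRRRR
RRRRRRRRR
RRRRRRRRW
After op 6 paint(6,1,Y):
RKKRRRRRR
RRRRRRRKR
RRRRRRRRR
RRRYYYRRR
RRRYYYRRR
RRRYYYRRR
RYRRGRRRR
RRRRRRRRR
RRRRRRRRW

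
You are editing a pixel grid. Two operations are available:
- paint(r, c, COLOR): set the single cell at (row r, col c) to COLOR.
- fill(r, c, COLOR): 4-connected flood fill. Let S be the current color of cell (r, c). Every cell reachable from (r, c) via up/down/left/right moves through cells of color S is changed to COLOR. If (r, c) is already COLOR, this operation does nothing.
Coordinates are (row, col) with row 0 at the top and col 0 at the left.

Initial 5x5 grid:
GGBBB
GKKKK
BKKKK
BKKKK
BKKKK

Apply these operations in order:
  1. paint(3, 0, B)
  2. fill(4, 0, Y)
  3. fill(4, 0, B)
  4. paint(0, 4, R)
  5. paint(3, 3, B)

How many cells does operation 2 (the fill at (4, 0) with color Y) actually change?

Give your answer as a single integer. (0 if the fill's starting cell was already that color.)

After op 1 paint(3,0,B):
GGBBB
GKKKK
BKKKK
BKKKK
BKKKK
After op 2 fill(4,0,Y) [3 cells changed]:
GGBBB
GKKKK
YKKKK
YKKKK
YKKKK

Answer: 3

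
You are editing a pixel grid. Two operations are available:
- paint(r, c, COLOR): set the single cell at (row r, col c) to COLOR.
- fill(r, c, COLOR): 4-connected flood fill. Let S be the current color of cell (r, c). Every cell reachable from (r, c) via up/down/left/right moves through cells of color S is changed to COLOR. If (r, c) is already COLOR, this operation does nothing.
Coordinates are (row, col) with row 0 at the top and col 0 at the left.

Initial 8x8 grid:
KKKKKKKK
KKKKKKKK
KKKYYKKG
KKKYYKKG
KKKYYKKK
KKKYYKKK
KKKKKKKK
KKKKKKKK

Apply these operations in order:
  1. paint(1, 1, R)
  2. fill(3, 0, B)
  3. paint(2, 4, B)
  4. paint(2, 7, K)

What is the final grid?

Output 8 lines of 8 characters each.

Answer: BBBBBBBB
BRBBBBBB
BBBYBBBK
BBBYYBBG
BBBYYBBB
BBBYYBBB
BBBBBBBB
BBBBBBBB

Derivation:
After op 1 paint(1,1,R):
KKKKKKKK
KRKKKKKK
KKKYYKKG
KKKYYKKG
KKKYYKKK
KKKYYKKK
KKKKKKKK
KKKKKKKK
After op 2 fill(3,0,B) [53 cells changed]:
BBBBBBBB
BRBBBBBB
BBBYYBBG
BBBYYBBG
BBBYYBBB
BBBYYBBB
BBBBBBBB
BBBBBBBB
After op 3 paint(2,4,B):
BBBBBBBB
BRBBBBBB
BBBYBBBG
BBBYYBBG
BBBYYBBB
BBBYYBBB
BBBBBBBB
BBBBBBBB
After op 4 paint(2,7,K):
BBBBBBBB
BRBBBBBB
BBBYBBBK
BBBYYBBG
BBBYYBBB
BBBYYBBB
BBBBBBBB
BBBBBBBB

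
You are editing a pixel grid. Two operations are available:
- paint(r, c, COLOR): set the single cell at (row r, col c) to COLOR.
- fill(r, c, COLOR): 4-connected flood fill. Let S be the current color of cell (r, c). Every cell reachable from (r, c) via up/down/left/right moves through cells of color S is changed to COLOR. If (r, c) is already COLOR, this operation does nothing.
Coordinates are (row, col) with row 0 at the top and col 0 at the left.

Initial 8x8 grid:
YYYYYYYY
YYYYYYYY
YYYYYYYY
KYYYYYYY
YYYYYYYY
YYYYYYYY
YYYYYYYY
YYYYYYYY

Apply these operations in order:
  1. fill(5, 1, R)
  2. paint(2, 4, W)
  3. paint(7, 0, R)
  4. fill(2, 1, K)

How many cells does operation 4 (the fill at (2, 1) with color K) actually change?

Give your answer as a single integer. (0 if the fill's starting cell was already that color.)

Answer: 62

Derivation:
After op 1 fill(5,1,R) [63 cells changed]:
RRRRRRRR
RRRRRRRR
RRRRRRRR
KRRRRRRR
RRRRRRRR
RRRRRRRR
RRRRRRRR
RRRRRRRR
After op 2 paint(2,4,W):
RRRRRRRR
RRRRRRRR
RRRRWRRR
KRRRRRRR
RRRRRRRR
RRRRRRRR
RRRRRRRR
RRRRRRRR
After op 3 paint(7,0,R):
RRRRRRRR
RRRRRRRR
RRRRWRRR
KRRRRRRR
RRRRRRRR
RRRRRRRR
RRRRRRRR
RRRRRRRR
After op 4 fill(2,1,K) [62 cells changed]:
KKKKKKKK
KKKKKKKK
KKKKWKKK
KKKKKKKK
KKKKKKKK
KKKKKKKK
KKKKKKKK
KKKKKKKK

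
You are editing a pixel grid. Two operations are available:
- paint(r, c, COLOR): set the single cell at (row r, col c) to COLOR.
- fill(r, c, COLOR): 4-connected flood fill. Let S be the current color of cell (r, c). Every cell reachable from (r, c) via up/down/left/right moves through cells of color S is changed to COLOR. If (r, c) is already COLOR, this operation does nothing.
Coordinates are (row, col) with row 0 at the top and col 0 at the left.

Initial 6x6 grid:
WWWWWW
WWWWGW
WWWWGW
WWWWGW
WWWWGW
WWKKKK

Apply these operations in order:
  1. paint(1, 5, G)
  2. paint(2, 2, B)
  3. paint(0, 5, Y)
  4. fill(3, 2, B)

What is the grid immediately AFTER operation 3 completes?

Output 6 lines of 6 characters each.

Answer: WWWWWY
WWWWGG
WWBWGW
WWWWGW
WWWWGW
WWKKKK

Derivation:
After op 1 paint(1,5,G):
WWWWWW
WWWWGG
WWWWGW
WWWWGW
WWWWGW
WWKKKK
After op 2 paint(2,2,B):
WWWWWW
WWWWGG
WWBWGW
WWWWGW
WWWWGW
WWKKKK
After op 3 paint(0,5,Y):
WWWWWY
WWWWGG
WWBWGW
WWWWGW
WWWWGW
WWKKKK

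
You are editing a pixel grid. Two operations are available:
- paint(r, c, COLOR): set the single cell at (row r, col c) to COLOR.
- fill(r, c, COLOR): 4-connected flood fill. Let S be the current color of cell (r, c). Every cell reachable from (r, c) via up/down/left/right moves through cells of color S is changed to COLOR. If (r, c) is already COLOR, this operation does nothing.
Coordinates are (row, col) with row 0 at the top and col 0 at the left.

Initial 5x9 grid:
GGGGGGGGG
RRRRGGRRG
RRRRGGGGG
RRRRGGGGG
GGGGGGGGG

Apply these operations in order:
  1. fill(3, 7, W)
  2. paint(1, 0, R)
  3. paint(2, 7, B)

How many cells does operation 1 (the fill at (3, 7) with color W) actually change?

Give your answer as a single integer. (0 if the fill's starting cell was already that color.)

Answer: 31

Derivation:
After op 1 fill(3,7,W) [31 cells changed]:
WWWWWWWWW
RRRRWWRRW
RRRRWWWWW
RRRRWWWWW
WWWWWWWWW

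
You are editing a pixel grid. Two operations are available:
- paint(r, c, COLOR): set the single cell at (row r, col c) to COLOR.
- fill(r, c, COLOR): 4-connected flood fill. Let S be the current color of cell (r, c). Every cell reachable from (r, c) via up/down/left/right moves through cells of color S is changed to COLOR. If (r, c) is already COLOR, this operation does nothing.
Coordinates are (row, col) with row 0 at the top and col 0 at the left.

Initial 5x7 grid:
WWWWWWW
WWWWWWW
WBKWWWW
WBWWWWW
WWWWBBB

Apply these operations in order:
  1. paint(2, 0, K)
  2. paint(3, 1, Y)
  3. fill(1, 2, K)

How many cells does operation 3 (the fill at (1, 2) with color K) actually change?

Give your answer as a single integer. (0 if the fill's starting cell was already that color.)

Answer: 28

Derivation:
After op 1 paint(2,0,K):
WWWWWWW
WWWWWWW
KBKWWWW
WBWWWWW
WWWWBBB
After op 2 paint(3,1,Y):
WWWWWWW
WWWWWWW
KBKWWWW
WYWWWWW
WWWWBBB
After op 3 fill(1,2,K) [28 cells changed]:
KKKKKKK
KKKKKKK
KBKKKKK
KYKKKKK
KKKKBBB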